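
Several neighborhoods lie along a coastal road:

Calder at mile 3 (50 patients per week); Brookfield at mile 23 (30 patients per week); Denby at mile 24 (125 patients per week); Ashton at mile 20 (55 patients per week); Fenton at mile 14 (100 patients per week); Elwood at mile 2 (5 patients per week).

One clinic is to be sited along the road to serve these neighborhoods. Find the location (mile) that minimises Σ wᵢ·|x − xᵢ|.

For a sum of weighted absolute distances on a line, the optimum is the weighted median (not the mean). Total weight W = 365; half-weight = 182.5.
Sort by position and accumulate weight:
  mile 2 (Elwood, w=5) → cum 5
  mile 3 (Calder, w=50) → cum 55
  mile 14 (Fenton, w=100) → cum 155
  mile 20 (Ashton, w=55) → cum 210  ≥ 182.5 → median here
  mile 23 (Brookfield, w=30) → cum 240
  mile 24 (Denby, w=125) → cum 365
Optimal location: mile 20.

x = 20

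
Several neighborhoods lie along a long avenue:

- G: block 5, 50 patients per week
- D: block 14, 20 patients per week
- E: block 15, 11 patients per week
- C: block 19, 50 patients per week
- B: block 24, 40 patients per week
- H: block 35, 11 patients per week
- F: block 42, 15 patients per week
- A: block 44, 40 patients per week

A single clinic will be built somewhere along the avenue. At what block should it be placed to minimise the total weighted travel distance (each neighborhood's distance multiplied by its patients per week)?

For a sum of weighted absolute distances on a line, the optimum is the weighted median (not the mean). Total weight W = 237; half-weight = 118.5.
Sort by position and accumulate weight:
  block 5 (G, w=50) → cum 50
  block 14 (D, w=20) → cum 70
  block 15 (E, w=11) → cum 81
  block 19 (C, w=50) → cum 131  ≥ 118.5 → median here
  block 24 (B, w=40) → cum 171
  block 35 (H, w=11) → cum 182
  block 42 (F, w=15) → cum 197
  block 44 (A, w=40) → cum 237
Optimal location: block 19.

x = 19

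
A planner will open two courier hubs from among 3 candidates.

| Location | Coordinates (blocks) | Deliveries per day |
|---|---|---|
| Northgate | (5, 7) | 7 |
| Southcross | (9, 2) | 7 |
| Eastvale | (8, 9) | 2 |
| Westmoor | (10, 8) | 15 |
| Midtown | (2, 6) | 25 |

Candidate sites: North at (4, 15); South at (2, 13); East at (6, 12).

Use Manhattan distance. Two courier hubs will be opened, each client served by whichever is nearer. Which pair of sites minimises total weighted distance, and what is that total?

Evaluate every pair (each demand assigned to the nearer of the two):
  {South, East}: total = 438
  {North, East}: total = 513
  {North, South}: total = 579
Best pair: {South, East} with total 438.

{South, East}, total 438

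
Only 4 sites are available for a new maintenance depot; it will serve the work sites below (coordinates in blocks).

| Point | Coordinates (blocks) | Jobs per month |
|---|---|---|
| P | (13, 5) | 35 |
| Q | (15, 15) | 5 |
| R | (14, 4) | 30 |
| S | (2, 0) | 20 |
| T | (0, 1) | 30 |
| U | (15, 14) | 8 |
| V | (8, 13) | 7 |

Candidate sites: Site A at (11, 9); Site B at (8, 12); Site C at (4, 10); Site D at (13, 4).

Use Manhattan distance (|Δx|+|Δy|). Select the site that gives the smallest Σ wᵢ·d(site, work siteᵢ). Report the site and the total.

Site D, total 1104 blocks

Total weighted distance at each candidate:
  Site A (11, 9): total = 1551
  Site B (8, 12): total = 1899
  Site C (4, 10): total = 1849
  Site D (13, 4): total = 1104
Minimum is at Site D with total 1104 blocks.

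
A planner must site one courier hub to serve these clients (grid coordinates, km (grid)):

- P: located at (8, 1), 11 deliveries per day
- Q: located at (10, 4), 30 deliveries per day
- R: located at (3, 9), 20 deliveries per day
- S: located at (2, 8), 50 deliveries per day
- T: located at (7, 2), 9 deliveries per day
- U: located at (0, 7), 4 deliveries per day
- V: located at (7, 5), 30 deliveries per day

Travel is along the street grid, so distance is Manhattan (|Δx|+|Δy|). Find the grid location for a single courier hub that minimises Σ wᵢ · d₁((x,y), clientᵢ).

(7, 5)

Manhattan distance separates: Σwᵢ(|x−xᵢ|+|y−yᵢ|) = Σwᵢ|x−xᵢ| + Σwᵢ|y−yᵢ|, so x and y are optimised independently as 1-D weighted medians.
Total weight W = 154; half = 77.
x-coordinate, sorted with cumulative weight:
  x=0 (U, w=4) cum 4
  x=2 (S, w=50) cum 54
  x=3 (R, w=20) cum 74
  x=7 (T, w=9) cum 83  ← median
  x=7 (V, w=30) cum 113
  x=8 (P, w=11) cum 124
  x=10 (Q, w=30) cum 154
⇒ x* = 7
y-coordinate, sorted with cumulative weight:
  y=1 (P, w=11) cum 11
  y=2 (T, w=9) cum 20
  y=4 (Q, w=30) cum 50
  y=5 (V, w=30) cum 80  ← median
  y=7 (U, w=4) cum 84
  y=8 (S, w=50) cum 134
  y=9 (R, w=20) cum 154
⇒ y* = 5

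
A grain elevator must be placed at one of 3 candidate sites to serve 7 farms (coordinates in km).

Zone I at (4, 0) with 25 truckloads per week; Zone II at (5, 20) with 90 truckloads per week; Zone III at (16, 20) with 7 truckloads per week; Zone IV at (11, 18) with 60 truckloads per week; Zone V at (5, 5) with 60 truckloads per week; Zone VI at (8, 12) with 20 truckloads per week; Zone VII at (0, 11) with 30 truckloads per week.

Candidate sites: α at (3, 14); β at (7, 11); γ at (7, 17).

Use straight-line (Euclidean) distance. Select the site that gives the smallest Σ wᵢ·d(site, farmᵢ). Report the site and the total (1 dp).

Total weighted distance at each candidate:
  α (3, 14): total = 2345.1
  β (7, 11): total = 2305.4
  γ (7, 17): total = 2178.4
Minimum is at γ with total 2178.4 km.

γ, total 2178.4 km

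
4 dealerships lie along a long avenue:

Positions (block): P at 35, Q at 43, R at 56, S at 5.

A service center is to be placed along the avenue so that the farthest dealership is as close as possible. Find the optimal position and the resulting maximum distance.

The 1-center on a line is the midpoint of the two extreme points: leftmost at 5, rightmost at 56.
Optimal location = (5 + 56)/2 = 30.5; maximum distance = (56 − 5)/2 = 25.5.

location 30.5, max distance 25.5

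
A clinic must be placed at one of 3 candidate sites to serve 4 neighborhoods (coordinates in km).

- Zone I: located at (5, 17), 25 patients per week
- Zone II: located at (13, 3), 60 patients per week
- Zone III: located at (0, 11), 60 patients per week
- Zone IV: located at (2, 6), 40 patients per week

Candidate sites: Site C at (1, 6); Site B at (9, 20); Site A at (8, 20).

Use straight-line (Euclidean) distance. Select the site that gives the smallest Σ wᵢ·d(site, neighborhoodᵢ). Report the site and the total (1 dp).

Total weighted distance at each candidate:
  Site C (1, 6): total = 1380.7
  Site B (9, 20): total = 2562.6
  Site A (8, 20): total = 2501.0
Minimum is at Site C with total 1380.7 km.

Site C, total 1380.7 km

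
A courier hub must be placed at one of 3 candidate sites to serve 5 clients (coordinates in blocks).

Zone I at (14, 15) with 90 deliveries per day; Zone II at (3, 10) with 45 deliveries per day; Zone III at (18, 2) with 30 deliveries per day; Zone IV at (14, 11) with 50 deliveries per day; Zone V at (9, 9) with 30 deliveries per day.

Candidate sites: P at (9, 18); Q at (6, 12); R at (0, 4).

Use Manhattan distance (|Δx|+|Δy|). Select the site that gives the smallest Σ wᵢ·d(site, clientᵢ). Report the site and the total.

Total weighted distance at each candidate:
  P (9, 18): total = 2970
  Q (6, 12): total = 2505
  R (0, 4): total = 4725
Minimum is at Q with total 2505 blocks.

Q, total 2505 blocks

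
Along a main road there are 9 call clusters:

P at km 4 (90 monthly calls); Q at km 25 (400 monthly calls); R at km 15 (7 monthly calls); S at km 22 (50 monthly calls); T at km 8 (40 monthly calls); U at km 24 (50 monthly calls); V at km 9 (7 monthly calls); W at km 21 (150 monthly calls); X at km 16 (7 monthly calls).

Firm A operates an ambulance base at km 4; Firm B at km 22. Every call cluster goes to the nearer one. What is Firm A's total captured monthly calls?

137

The indifferent point is the midpoint (4+22)/2 = 13; call clusters left of it (closer to Firm A at 4) go to Firm A, those right go to Firm B.
  P at 4 (w=90) → Firm A
  T at 8 (w=40) → Firm A
  V at 9 (w=7) → Firm A
  R at 15 (w=7) → Firm B
  X at 16 (w=7) → Firm B
  W at 21 (w=150) → Firm B
  S at 22 (w=50) → Firm B
  U at 24 (w=50) → Firm B
  Q at 25 (w=400) → Firm B
Firm A captures 137; Firm B captures 664.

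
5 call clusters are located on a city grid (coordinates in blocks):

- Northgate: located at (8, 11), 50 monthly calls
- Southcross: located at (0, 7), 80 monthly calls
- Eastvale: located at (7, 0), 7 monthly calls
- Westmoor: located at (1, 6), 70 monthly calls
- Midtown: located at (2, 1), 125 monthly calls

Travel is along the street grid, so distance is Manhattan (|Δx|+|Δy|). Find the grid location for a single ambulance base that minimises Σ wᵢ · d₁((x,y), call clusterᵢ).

Manhattan distance separates: Σwᵢ(|x−xᵢ|+|y−yᵢ|) = Σwᵢ|x−xᵢ| + Σwᵢ|y−yᵢ|, so x and y are optimised independently as 1-D weighted medians.
Total weight W = 332; half = 166.
x-coordinate, sorted with cumulative weight:
  x=0 (Southcross, w=80) cum 80
  x=1 (Westmoor, w=70) cum 150
  x=2 (Midtown, w=125) cum 275  ← median
  x=7 (Eastvale, w=7) cum 282
  x=8 (Northgate, w=50) cum 332
⇒ x* = 2
y-coordinate, sorted with cumulative weight:
  y=0 (Eastvale, w=7) cum 7
  y=1 (Midtown, w=125) cum 132
  y=6 (Westmoor, w=70) cum 202  ← median
  y=7 (Southcross, w=80) cum 282
  y=11 (Northgate, w=50) cum 332
⇒ y* = 6

(2, 6)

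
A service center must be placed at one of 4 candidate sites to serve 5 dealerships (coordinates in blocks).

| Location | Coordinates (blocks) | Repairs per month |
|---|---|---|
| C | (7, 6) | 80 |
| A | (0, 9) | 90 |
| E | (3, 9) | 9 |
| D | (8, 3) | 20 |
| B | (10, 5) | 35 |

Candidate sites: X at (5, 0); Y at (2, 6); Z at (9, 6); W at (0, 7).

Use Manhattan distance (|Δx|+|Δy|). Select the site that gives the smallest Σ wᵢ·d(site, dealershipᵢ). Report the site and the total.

Y, total 1381 blocks

Total weighted distance at each candidate:
  X (5, 0): total = 2469
  Y (2, 6): total = 1381
  Z (9, 6): total = 1471
  W (0, 7): total = 1525
Minimum is at Y with total 1381 blocks.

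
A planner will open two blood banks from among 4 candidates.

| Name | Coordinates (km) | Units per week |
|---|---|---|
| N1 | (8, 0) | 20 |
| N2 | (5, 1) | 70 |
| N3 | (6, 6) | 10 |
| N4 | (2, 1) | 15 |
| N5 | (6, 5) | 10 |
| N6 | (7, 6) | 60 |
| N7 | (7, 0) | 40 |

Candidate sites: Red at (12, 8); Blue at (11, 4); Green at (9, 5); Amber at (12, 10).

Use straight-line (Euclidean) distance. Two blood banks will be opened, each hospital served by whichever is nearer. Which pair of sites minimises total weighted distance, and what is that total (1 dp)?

{Blue, Green}, total 1028.1

Evaluate every pair (each demand assigned to the nearer of the two):
  {Blue, Green}: total = 1028.1
  {Red, Green}: total = 1030.1
  {Green, Amber}: total = 1030.1
  {Red, Blue}: total = 1311.3
  {Blue, Amber}: total = 1311.3
  {Red, Amber}: total = 1885.7
Best pair: {Blue, Green} with total 1028.1.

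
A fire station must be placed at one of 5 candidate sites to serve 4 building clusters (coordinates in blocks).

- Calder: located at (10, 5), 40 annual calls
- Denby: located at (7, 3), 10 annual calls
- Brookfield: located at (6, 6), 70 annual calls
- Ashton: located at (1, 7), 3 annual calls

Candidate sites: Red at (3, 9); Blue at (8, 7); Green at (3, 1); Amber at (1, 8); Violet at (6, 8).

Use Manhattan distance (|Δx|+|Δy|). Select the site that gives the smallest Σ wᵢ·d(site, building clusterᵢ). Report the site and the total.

Blue, total 441 blocks

Total weighted distance at each candidate:
  Red (3, 9): total = 972
  Blue (8, 7): total = 441
  Green (3, 1): total = 1084
  Amber (1, 8): total = 1083
  Violet (6, 8): total = 498
Minimum is at Blue with total 441 blocks.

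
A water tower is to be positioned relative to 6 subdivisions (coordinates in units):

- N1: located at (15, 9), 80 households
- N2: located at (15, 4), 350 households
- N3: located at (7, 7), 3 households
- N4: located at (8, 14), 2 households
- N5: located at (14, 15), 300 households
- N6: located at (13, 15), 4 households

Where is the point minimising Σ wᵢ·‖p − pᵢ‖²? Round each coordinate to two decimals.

(14.53, 9.11)

The minimiser of Σwᵢ‖p−pᵢ‖² is the weighted centroid p* = (Σwᵢpᵢ)/(Σwᵢ).
Σwᵢ = 739.
Σwᵢxᵢ = 80·15 + 350·15 + 3·7 + 2·8 + 300·14 + 4·13 = 10739.
Σwᵢyᵢ = 80·9 + 350·4 + 3·7 + 2·14 + 300·15 + 4·15 = 6729.
x* = 10739/739 = 14.53, y* = 6729/739 = 9.11.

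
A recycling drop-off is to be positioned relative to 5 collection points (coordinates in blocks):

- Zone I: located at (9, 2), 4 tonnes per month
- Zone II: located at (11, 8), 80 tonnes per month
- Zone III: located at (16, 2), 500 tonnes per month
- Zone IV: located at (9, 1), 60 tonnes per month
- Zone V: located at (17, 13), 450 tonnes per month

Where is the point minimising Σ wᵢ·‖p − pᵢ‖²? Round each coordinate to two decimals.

The minimiser of Σwᵢ‖p−pᵢ‖² is the weighted centroid p* = (Σwᵢpᵢ)/(Σwᵢ).
Σwᵢ = 1094.
Σwᵢxᵢ = 4·9 + 80·11 + 500·16 + 60·9 + 450·17 = 17106.
Σwᵢyᵢ = 4·2 + 80·8 + 500·2 + 60·1 + 450·13 = 7558.
x* = 17106/1094 = 15.64, y* = 7558/1094 = 6.91.

(15.64, 6.91)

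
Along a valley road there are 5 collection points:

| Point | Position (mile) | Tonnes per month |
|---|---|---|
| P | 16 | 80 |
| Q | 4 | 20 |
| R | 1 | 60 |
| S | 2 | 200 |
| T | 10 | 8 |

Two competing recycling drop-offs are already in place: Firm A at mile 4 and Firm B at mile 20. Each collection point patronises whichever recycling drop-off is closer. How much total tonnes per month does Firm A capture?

288

The indifferent point is the midpoint (4+20)/2 = 12; collection points left of it (closer to Firm A at 4) go to Firm A, those right go to Firm B.
  R at 1 (w=60) → Firm A
  S at 2 (w=200) → Firm A
  Q at 4 (w=20) → Firm A
  T at 10 (w=8) → Firm A
  P at 16 (w=80) → Firm B
Firm A captures 288; Firm B captures 80.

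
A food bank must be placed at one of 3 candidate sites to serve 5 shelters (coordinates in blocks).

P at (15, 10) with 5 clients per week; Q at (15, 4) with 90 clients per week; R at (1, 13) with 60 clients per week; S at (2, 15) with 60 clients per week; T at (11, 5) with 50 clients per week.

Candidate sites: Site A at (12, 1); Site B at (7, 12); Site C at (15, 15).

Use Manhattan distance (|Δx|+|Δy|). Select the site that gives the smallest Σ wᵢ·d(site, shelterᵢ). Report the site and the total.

Site B, total 2940 blocks

Total weighted distance at each candidate:
  Site A (12, 1): total = 3670
  Site B (7, 12): total = 2940
  Site C (15, 15): total = 3455
Minimum is at Site B with total 2940 blocks.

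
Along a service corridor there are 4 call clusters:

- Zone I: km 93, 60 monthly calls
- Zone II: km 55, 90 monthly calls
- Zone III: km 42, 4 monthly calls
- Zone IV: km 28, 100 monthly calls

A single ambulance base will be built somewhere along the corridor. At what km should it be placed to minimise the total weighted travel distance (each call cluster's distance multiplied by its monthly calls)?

For a sum of weighted absolute distances on a line, the optimum is the weighted median (not the mean). Total weight W = 254; half-weight = 127.
Sort by position and accumulate weight:
  km 28 (Zone IV, w=100) → cum 100
  km 42 (Zone III, w=4) → cum 104
  km 55 (Zone II, w=90) → cum 194  ≥ 127 → median here
  km 93 (Zone I, w=60) → cum 254
Optimal location: km 55.

x = 55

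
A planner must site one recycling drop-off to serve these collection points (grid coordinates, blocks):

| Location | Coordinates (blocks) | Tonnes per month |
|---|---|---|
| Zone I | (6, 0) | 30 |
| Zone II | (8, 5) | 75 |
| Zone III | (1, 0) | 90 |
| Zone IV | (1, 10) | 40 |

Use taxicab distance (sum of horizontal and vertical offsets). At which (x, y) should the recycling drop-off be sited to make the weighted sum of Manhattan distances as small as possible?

Manhattan distance separates: Σwᵢ(|x−xᵢ|+|y−yᵢ|) = Σwᵢ|x−xᵢ| + Σwᵢ|y−yᵢ|, so x and y are optimised independently as 1-D weighted medians.
Total weight W = 235; half = 117.5.
x-coordinate, sorted with cumulative weight:
  x=1 (Zone III, w=90) cum 90
  x=1 (Zone IV, w=40) cum 130  ← median
  x=6 (Zone I, w=30) cum 160
  x=8 (Zone II, w=75) cum 235
⇒ x* = 1
y-coordinate, sorted with cumulative weight:
  y=0 (Zone I, w=30) cum 30
  y=0 (Zone III, w=90) cum 120  ← median
  y=5 (Zone II, w=75) cum 195
  y=10 (Zone IV, w=40) cum 235
⇒ y* = 0

(1, 0)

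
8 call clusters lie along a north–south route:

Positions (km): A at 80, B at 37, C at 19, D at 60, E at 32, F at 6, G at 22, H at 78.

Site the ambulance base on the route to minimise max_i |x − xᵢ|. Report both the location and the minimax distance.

The 1-center on a line is the midpoint of the two extreme points: leftmost at 6, rightmost at 80.
Optimal location = (6 + 80)/2 = 43; maximum distance = (80 − 6)/2 = 37.

location 43, max distance 37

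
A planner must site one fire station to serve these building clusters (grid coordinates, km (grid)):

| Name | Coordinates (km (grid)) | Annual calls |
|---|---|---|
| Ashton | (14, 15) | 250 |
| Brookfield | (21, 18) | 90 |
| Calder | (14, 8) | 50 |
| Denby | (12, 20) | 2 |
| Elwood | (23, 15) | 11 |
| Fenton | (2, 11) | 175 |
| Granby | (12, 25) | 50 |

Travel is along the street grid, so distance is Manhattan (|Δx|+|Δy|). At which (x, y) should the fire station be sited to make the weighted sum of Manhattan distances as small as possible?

(14, 15)

Manhattan distance separates: Σwᵢ(|x−xᵢ|+|y−yᵢ|) = Σwᵢ|x−xᵢ| + Σwᵢ|y−yᵢ|, so x and y are optimised independently as 1-D weighted medians.
Total weight W = 628; half = 314.
x-coordinate, sorted with cumulative weight:
  x=2 (Fenton, w=175) cum 175
  x=12 (Denby, w=2) cum 177
  x=12 (Granby, w=50) cum 227
  x=14 (Ashton, w=250) cum 477  ← median
  x=14 (Calder, w=50) cum 527
  x=21 (Brookfield, w=90) cum 617
  x=23 (Elwood, w=11) cum 628
⇒ x* = 14
y-coordinate, sorted with cumulative weight:
  y=8 (Calder, w=50) cum 50
  y=11 (Fenton, w=175) cum 225
  y=15 (Ashton, w=250) cum 475  ← median
  y=15 (Elwood, w=11) cum 486
  y=18 (Brookfield, w=90) cum 576
  y=20 (Denby, w=2) cum 578
  y=25 (Granby, w=50) cum 628
⇒ y* = 15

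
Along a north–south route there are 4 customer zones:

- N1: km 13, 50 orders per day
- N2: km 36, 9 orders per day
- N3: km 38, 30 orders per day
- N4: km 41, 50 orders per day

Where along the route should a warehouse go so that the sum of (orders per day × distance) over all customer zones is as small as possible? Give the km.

x = 38

For a sum of weighted absolute distances on a line, the optimum is the weighted median (not the mean). Total weight W = 139; half-weight = 69.5.
Sort by position and accumulate weight:
  km 13 (N1, w=50) → cum 50
  km 36 (N2, w=9) → cum 59
  km 38 (N3, w=30) → cum 89  ≥ 69.5 → median here
  km 41 (N4, w=50) → cum 139
Optimal location: km 38.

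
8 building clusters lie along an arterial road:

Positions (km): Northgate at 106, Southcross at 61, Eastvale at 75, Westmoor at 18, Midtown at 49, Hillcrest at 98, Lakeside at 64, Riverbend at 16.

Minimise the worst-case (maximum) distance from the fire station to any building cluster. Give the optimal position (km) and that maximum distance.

The 1-center on a line is the midpoint of the two extreme points: leftmost at 16, rightmost at 106.
Optimal location = (16 + 106)/2 = 61; maximum distance = (106 − 16)/2 = 45.

location 61, max distance 45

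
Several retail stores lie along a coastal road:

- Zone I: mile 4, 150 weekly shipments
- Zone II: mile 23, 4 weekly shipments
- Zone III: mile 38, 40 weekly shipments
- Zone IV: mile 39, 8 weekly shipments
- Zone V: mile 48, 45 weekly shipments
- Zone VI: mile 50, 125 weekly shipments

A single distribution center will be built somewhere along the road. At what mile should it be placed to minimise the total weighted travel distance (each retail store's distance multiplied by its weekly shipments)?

For a sum of weighted absolute distances on a line, the optimum is the weighted median (not the mean). Total weight W = 372; half-weight = 186.
Sort by position and accumulate weight:
  mile 4 (Zone I, w=150) → cum 150
  mile 23 (Zone II, w=4) → cum 154
  mile 38 (Zone III, w=40) → cum 194  ≥ 186 → median here
  mile 39 (Zone IV, w=8) → cum 202
  mile 48 (Zone V, w=45) → cum 247
  mile 50 (Zone VI, w=125) → cum 372
Optimal location: mile 38.

x = 38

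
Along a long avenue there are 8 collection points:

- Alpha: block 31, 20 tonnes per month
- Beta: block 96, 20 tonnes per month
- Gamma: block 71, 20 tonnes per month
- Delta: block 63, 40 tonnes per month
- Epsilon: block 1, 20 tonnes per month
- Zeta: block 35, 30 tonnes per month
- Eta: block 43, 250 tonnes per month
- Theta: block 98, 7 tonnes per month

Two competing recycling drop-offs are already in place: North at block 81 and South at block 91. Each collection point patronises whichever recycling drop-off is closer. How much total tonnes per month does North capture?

380

The indifferent point is the midpoint (81+91)/2 = 86; collection points left of it (closer to North at 81) go to North, those right go to South.
  Epsilon at 1 (w=20) → North
  Alpha at 31 (w=20) → North
  Zeta at 35 (w=30) → North
  Eta at 43 (w=250) → North
  Delta at 63 (w=40) → North
  Gamma at 71 (w=20) → North
  Beta at 96 (w=20) → South
  Theta at 98 (w=7) → South
North captures 380; South captures 27.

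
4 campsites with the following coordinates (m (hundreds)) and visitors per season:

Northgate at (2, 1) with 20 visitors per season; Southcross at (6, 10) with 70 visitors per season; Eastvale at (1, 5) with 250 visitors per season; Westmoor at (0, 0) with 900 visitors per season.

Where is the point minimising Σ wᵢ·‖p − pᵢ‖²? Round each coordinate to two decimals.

(0.57, 1.59)

The minimiser of Σwᵢ‖p−pᵢ‖² is the weighted centroid p* = (Σwᵢpᵢ)/(Σwᵢ).
Σwᵢ = 1240.
Σwᵢxᵢ = 20·2 + 70·6 + 250·1 + 900·0 = 710.
Σwᵢyᵢ = 20·1 + 70·10 + 250·5 + 900·0 = 1970.
x* = 710/1240 = 0.57, y* = 1970/1240 = 1.59.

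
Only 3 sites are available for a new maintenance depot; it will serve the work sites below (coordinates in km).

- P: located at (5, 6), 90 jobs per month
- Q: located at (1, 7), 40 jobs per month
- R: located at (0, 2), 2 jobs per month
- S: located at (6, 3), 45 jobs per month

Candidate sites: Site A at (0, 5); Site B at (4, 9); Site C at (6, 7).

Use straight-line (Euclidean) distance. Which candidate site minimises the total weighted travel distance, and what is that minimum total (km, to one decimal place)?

Site C, total 522.9 km

Total weighted distance at each candidate:
  Site A (0, 5): total = 839.0
  Site B (4, 9): total = 729.6
  Site C (6, 7): total = 522.9
Minimum is at Site C with total 522.9 km.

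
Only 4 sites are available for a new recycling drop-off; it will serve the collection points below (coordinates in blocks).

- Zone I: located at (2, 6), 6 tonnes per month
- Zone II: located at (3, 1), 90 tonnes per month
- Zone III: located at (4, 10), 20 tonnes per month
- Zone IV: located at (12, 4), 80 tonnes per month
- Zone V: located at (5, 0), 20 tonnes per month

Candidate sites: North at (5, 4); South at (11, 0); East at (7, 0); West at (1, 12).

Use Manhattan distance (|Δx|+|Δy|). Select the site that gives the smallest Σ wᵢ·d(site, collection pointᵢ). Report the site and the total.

Total weighted distance at each candidate:
  North (5, 4): total = 1260
  South (11, 0): total = 1760
  East (7, 0): total = 1536
  West (1, 12): total = 3152
Minimum is at North with total 1260 blocks.

North, total 1260 blocks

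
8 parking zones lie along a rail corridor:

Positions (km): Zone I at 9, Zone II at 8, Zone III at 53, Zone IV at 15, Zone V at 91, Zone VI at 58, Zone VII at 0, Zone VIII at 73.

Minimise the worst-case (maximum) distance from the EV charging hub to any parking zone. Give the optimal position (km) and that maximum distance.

The 1-center on a line is the midpoint of the two extreme points: leftmost at 0, rightmost at 91.
Optimal location = (0 + 91)/2 = 45.5; maximum distance = (91 − 0)/2 = 45.5.

location 45.5, max distance 45.5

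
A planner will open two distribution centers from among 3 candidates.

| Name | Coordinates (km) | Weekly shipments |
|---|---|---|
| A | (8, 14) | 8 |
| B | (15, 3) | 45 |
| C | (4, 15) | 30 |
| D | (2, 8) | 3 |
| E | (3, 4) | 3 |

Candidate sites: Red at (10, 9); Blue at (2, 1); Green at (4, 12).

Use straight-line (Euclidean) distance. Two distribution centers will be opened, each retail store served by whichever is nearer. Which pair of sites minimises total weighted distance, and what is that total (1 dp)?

{Red, Green}, total 514.8

Evaluate every pair (each demand assigned to the nearer of the two):
  {Red, Green}: total = 514.8
  {Red, Blue}: total = 679.6
  {Blue, Green}: total = 740.6
Best pair: {Red, Green} with total 514.8.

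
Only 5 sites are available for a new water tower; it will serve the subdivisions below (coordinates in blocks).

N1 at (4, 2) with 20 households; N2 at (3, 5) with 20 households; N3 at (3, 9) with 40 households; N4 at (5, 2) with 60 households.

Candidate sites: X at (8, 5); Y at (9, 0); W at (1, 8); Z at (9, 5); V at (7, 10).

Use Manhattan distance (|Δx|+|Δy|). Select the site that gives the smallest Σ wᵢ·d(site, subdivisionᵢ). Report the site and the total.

X, total 960 blocks

Total weighted distance at each candidate:
  X (8, 5): total = 960
  Y (9, 0): total = 1320
  W (1, 8): total = 1000
  Z (9, 5): total = 1100
  V (7, 10): total = 1200
Minimum is at X with total 960 blocks.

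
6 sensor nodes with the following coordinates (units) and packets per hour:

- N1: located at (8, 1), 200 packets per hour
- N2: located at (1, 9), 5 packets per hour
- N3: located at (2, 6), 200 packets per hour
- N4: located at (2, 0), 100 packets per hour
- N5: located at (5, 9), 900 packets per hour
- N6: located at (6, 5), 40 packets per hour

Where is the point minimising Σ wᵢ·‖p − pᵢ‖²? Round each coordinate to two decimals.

The minimiser of Σwᵢ‖p−pᵢ‖² is the weighted centroid p* = (Σwᵢpᵢ)/(Σwᵢ).
Σwᵢ = 1445.
Σwᵢxᵢ = 200·8 + 5·1 + 200·2 + 100·2 + 900·5 + 40·6 = 6945.
Σwᵢyᵢ = 200·1 + 5·9 + 200·6 + 100·0 + 900·9 + 40·5 = 9745.
x* = 6945/1445 = 4.81, y* = 9745/1445 = 6.74.

(4.81, 6.74)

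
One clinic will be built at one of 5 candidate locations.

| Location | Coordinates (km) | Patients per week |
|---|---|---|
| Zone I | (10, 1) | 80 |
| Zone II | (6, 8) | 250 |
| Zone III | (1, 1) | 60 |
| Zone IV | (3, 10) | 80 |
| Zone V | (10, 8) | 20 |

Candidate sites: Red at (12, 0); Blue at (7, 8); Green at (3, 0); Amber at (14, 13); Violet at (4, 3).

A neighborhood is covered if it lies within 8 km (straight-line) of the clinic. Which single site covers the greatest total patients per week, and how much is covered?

Violet, covering 490

Coverage radius r = 8 km; a point is covered iff (Δx)²+(Δy)² ≤ 8² = 64.
  Red (12, 0): covers {Zone I} → 80
  Blue (7, 8): covers {Zone I, Zone II, Zone IV, Zone V} → 430
  Green (3, 0): covers {Zone I, Zone III} → 140
  Amber (14, 13): covers {Zone V} → 20
  Violet (4, 3): covers {Zone I, Zone II, Zone III, Zone IV, Zone V} → 490
Maximum coverage at Violet: 490 patients per week.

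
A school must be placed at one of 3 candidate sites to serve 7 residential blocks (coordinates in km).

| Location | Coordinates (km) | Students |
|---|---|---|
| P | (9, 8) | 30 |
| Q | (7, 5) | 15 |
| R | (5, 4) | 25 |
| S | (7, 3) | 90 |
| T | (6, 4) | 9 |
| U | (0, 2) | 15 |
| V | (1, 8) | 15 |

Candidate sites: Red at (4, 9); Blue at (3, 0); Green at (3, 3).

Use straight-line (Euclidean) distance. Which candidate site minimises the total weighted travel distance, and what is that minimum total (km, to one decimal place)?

Green, total 874.0 km

Total weighted distance at each candidate:
  Red (4, 9): total = 1176.0
  Blue (3, 0): total = 1180.6
  Green (3, 3): total = 874.0
Minimum is at Green with total 874.0 km.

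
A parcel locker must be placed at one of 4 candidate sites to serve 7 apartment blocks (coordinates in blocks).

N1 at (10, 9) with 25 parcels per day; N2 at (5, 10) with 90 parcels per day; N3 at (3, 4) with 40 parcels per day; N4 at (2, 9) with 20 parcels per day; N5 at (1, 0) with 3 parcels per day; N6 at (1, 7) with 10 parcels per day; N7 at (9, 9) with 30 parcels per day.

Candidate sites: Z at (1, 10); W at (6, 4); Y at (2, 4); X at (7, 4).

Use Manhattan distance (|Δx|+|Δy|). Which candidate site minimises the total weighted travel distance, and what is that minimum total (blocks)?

Total weighted distance at each candidate:
  Z (1, 10): total = 1300
  W (6, 4): total = 1502
  Y (2, 4): total = 1690
  X (7, 4): total = 1610
Minimum is at Z with total 1300 blocks.

Z, total 1300 blocks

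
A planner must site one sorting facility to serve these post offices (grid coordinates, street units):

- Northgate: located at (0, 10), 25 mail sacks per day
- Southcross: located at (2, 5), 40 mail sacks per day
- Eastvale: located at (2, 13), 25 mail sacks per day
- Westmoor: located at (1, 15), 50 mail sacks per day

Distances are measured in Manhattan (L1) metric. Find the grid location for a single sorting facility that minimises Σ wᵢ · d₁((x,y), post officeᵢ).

(1, 13)

Manhattan distance separates: Σwᵢ(|x−xᵢ|+|y−yᵢ|) = Σwᵢ|x−xᵢ| + Σwᵢ|y−yᵢ|, so x and y are optimised independently as 1-D weighted medians.
Total weight W = 140; half = 70.
x-coordinate, sorted with cumulative weight:
  x=0 (Northgate, w=25) cum 25
  x=1 (Westmoor, w=50) cum 75  ← median
  x=2 (Southcross, w=40) cum 115
  x=2 (Eastvale, w=25) cum 140
⇒ x* = 1
y-coordinate, sorted with cumulative weight:
  y=5 (Southcross, w=40) cum 40
  y=10 (Northgate, w=25) cum 65
  y=13 (Eastvale, w=25) cum 90  ← median
  y=15 (Westmoor, w=50) cum 140
⇒ y* = 13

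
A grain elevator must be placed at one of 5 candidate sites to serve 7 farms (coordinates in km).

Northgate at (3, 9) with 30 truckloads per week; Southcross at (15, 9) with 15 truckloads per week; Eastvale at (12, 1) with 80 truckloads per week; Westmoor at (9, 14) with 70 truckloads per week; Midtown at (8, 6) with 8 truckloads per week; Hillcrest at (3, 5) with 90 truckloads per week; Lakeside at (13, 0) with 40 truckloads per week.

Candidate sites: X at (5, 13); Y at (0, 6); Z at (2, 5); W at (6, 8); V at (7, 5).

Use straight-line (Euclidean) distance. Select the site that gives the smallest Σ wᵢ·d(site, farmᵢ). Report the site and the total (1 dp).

V, total 2145.2 km

Total weighted distance at each candidate:
  X (5, 13): total = 3109.4
  Y (0, 6): total = 3161.0
  Z (2, 5): total = 2609.4
  W (6, 8): total = 2267.5
  V (7, 5): total = 2145.2
Minimum is at V with total 2145.2 km.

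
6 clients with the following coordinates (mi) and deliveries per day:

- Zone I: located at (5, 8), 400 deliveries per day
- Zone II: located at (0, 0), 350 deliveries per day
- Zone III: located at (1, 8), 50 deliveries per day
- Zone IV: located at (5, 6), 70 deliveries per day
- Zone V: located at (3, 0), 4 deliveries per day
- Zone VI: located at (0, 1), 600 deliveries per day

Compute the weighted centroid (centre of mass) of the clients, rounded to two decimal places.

The minimiser of Σwᵢ‖p−pᵢ‖² is the weighted centroid p* = (Σwᵢpᵢ)/(Σwᵢ).
Σwᵢ = 1474.
Σwᵢxᵢ = 400·5 + 350·0 + 50·1 + 70·5 + 4·3 + 600·0 = 2412.
Σwᵢyᵢ = 400·8 + 350·0 + 50·8 + 70·6 + 4·0 + 600·1 = 4620.
x* = 2412/1474 = 1.64, y* = 4620/1474 = 3.13.

(1.64, 3.13)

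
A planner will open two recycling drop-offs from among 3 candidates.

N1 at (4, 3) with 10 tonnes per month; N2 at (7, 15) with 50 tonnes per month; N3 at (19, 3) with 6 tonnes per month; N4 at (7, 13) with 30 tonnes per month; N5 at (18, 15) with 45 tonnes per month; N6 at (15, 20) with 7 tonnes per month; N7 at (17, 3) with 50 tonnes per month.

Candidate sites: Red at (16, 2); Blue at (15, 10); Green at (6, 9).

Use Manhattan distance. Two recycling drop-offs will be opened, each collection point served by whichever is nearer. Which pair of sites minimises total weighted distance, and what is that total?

{Red, Green}, total 1512

Evaluate every pair (each demand assigned to the nearer of the two):
  {Red, Green}: total = 1512
  {Blue, Green}: total = 1526
  {Red, Blue}: total = 1664
Best pair: {Red, Green} with total 1512.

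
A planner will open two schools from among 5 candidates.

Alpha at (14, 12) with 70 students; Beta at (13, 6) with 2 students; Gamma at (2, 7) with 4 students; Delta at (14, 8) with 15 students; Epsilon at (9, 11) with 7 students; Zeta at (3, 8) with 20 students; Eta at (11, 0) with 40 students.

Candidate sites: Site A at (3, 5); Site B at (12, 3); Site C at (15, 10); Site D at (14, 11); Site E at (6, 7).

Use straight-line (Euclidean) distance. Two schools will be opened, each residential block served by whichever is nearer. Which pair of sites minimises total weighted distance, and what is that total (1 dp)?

{Site B, Site D}, total 531.8

Evaluate every pair (each demand assigned to the nearer of the two):
  {Site B, Site D}: total = 531.8
  {Site D, Site E}: total = 583.5
  {Site A, Site D}: total = 606.5
  {Site B, Site C}: total = 614.5
  {Site C, Site E}: total = 657.3
  {Site A, Site C}: total = 687.9
  {Site C, Site D}: total = 856.9
  {Site B, Site E}: total = 973.2
  {Site A, Site B}: total = 987.3
  {Site A, Site E}: total = 1243.5
Best pair: {Site B, Site D} with total 531.8.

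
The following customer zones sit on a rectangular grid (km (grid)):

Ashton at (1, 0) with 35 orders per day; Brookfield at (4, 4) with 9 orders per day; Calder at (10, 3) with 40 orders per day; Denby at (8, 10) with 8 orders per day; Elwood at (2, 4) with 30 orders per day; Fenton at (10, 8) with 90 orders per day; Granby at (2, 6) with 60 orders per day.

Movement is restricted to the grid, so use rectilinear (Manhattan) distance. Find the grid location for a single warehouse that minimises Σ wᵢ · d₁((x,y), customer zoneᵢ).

Manhattan distance separates: Σwᵢ(|x−xᵢ|+|y−yᵢ|) = Σwᵢ|x−xᵢ| + Σwᵢ|y−yᵢ|, so x and y are optimised independently as 1-D weighted medians.
Total weight W = 272; half = 136.
x-coordinate, sorted with cumulative weight:
  x=1 (Ashton, w=35) cum 35
  x=2 (Elwood, w=30) cum 65
  x=2 (Granby, w=60) cum 125
  x=4 (Brookfield, w=9) cum 134
  x=8 (Denby, w=8) cum 142  ← median
  x=10 (Calder, w=40) cum 182
  x=10 (Fenton, w=90) cum 272
⇒ x* = 8
y-coordinate, sorted with cumulative weight:
  y=0 (Ashton, w=35) cum 35
  y=3 (Calder, w=40) cum 75
  y=4 (Brookfield, w=9) cum 84
  y=4 (Elwood, w=30) cum 114
  y=6 (Granby, w=60) cum 174  ← median
  y=8 (Fenton, w=90) cum 264
  y=10 (Denby, w=8) cum 272
⇒ y* = 6

(8, 6)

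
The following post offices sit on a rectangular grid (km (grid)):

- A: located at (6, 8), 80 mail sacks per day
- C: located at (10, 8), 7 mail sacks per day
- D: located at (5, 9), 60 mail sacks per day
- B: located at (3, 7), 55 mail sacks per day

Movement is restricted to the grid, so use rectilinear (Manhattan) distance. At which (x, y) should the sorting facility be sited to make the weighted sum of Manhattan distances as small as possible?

(5, 8)

Manhattan distance separates: Σwᵢ(|x−xᵢ|+|y−yᵢ|) = Σwᵢ|x−xᵢ| + Σwᵢ|y−yᵢ|, so x and y are optimised independently as 1-D weighted medians.
Total weight W = 202; half = 101.
x-coordinate, sorted with cumulative weight:
  x=3 (B, w=55) cum 55
  x=5 (D, w=60) cum 115  ← median
  x=6 (A, w=80) cum 195
  x=10 (C, w=7) cum 202
⇒ x* = 5
y-coordinate, sorted with cumulative weight:
  y=7 (B, w=55) cum 55
  y=8 (A, w=80) cum 135  ← median
  y=8 (C, w=7) cum 142
  y=9 (D, w=60) cum 202
⇒ y* = 8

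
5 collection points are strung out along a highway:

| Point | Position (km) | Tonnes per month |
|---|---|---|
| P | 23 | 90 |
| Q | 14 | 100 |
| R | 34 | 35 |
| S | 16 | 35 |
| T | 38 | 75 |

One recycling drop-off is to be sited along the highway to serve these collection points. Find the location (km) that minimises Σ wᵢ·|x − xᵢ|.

x = 23

For a sum of weighted absolute distances on a line, the optimum is the weighted median (not the mean). Total weight W = 335; half-weight = 167.5.
Sort by position and accumulate weight:
  km 14 (Q, w=100) → cum 100
  km 16 (S, w=35) → cum 135
  km 23 (P, w=90) → cum 225  ≥ 167.5 → median here
  km 34 (R, w=35) → cum 260
  km 38 (T, w=75) → cum 335
Optimal location: km 23.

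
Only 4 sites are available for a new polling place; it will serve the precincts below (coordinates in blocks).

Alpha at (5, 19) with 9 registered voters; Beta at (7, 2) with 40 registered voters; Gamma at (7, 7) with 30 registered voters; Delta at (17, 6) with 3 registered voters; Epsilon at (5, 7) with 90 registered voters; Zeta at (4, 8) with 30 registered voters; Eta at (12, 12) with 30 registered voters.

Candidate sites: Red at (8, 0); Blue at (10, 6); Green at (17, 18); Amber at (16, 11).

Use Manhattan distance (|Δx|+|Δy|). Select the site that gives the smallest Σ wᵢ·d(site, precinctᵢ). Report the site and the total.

Total weighted distance at each candidate:
  Red (8, 0): total = 2343
  Blue (10, 6): total = 1603
  Green (17, 18): total = 4913
  Amber (16, 11): total = 3249
Minimum is at Blue with total 1603 blocks.

Blue, total 1603 blocks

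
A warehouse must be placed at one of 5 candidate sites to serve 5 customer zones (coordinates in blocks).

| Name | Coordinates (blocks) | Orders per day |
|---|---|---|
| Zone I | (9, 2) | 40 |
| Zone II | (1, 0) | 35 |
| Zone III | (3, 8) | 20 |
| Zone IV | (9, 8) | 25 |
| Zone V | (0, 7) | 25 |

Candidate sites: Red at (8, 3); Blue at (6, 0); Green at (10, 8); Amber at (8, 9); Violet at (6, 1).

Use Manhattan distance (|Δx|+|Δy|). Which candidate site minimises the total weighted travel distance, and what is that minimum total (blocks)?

Red, total 1080 blocks

Total weighted distance at each candidate:
  Red (8, 3): total = 1080
  Blue (6, 0): total = 1195
  Green (10, 8): total = 1315
  Amber (8, 9): total = 1300
  Violet (6, 1): total = 1120
Minimum is at Red with total 1080 blocks.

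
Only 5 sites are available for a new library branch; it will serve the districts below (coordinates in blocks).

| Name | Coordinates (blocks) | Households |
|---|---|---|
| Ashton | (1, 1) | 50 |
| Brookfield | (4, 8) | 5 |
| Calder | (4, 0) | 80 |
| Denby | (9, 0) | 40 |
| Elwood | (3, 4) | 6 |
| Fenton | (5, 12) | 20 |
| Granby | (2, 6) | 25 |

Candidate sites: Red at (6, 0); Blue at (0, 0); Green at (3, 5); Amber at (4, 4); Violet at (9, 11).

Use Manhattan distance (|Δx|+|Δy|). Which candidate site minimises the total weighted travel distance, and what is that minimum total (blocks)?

Red, total 1182 blocks

Total weighted distance at each candidate:
  Red (6, 0): total = 1182
  Blue (0, 0): total = 1422
  Green (3, 5): total = 1476
  Amber (4, 4): total = 1286
  Violet (9, 11): total = 3138
Minimum is at Red with total 1182 blocks.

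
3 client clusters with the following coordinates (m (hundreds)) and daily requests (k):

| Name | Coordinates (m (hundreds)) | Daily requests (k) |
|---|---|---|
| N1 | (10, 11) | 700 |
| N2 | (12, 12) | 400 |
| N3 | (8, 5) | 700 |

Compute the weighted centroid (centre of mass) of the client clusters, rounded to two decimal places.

(9.67, 8.89)

The minimiser of Σwᵢ‖p−pᵢ‖² is the weighted centroid p* = (Σwᵢpᵢ)/(Σwᵢ).
Σwᵢ = 1800.
Σwᵢxᵢ = 700·10 + 400·12 + 700·8 = 17400.
Σwᵢyᵢ = 700·11 + 400·12 + 700·5 = 16000.
x* = 17400/1800 = 9.67, y* = 16000/1800 = 8.89.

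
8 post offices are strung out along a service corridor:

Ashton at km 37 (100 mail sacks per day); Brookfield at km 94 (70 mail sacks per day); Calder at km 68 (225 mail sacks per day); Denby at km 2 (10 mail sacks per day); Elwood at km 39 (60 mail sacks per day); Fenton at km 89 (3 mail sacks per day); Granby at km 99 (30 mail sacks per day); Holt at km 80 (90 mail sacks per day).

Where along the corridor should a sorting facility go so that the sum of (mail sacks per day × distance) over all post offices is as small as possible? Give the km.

x = 68

For a sum of weighted absolute distances on a line, the optimum is the weighted median (not the mean). Total weight W = 588; half-weight = 294.
Sort by position and accumulate weight:
  km 2 (Denby, w=10) → cum 10
  km 37 (Ashton, w=100) → cum 110
  km 39 (Elwood, w=60) → cum 170
  km 68 (Calder, w=225) → cum 395  ≥ 294 → median here
  km 80 (Holt, w=90) → cum 485
  km 89 (Fenton, w=3) → cum 488
  km 94 (Brookfield, w=70) → cum 558
  km 99 (Granby, w=30) → cum 588
Optimal location: km 68.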